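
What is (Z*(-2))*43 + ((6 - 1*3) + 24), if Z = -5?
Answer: 457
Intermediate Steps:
(Z*(-2))*43 + ((6 - 1*3) + 24) = -5*(-2)*43 + ((6 - 1*3) + 24) = 10*43 + ((6 - 3) + 24) = 430 + (3 + 24) = 430 + 27 = 457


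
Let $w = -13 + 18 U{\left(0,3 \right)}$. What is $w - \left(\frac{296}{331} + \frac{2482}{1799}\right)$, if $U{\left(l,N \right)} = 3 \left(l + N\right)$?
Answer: $\frac{87370835}{595469} \approx 146.73$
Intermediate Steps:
$U{\left(l,N \right)} = 3 N + 3 l$ ($U{\left(l,N \right)} = 3 \left(N + l\right) = 3 N + 3 l$)
$w = 149$ ($w = -13 + 18 \left(3 \cdot 3 + 3 \cdot 0\right) = -13 + 18 \left(9 + 0\right) = -13 + 18 \cdot 9 = -13 + 162 = 149$)
$w - \left(\frac{296}{331} + \frac{2482}{1799}\right) = 149 - \left(\frac{296}{331} + \frac{2482}{1799}\right) = 149 - \frac{1354046}{595469} = \frac{87370835}{595469}$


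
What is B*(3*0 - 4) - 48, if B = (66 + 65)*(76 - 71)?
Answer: -2668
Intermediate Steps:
B = 655 (B = 131*5 = 655)
B*(3*0 - 4) - 48 = 655*(3*0 - 4) - 48 = 655*(0 - 4) - 48 = 655*(-4) - 48 = -2620 - 48 = -2668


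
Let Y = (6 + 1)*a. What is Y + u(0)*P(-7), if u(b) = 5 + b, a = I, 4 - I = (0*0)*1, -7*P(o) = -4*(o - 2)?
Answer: 16/7 ≈ 2.2857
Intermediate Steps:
P(o) = -8/7 + 4*o/7 (P(o) = -(-4)*(o - 2)/7 = -(-4)*(-2 + o)/7 = -(8 - 4*o)/7 = -8/7 + 4*o/7)
I = 4 (I = 4 - 0*0 = 4 - 0 = 4 - 1*0 = 4 + 0 = 4)
a = 4
Y = 28 (Y = (6 + 1)*4 = 7*4 = 28)
Y + u(0)*P(-7) = 28 + (5 + 0)*(-8/7 + (4/7)*(-7)) = 28 + 5*(-8/7 - 4) = 28 + 5*(-36/7) = 28 - 180/7 = 16/7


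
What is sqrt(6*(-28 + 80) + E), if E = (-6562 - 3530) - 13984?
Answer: 2*I*sqrt(5941) ≈ 154.16*I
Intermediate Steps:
E = -24076 (E = -10092 - 13984 = -24076)
sqrt(6*(-28 + 80) + E) = sqrt(6*(-28 + 80) - 24076) = sqrt(6*52 - 24076) = sqrt(312 - 24076) = sqrt(-23764) = 2*I*sqrt(5941)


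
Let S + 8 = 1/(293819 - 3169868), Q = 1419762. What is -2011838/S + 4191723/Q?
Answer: 2738348257009057461/10888814020822 ≈ 2.5148e+5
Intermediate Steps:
S = -23008393/2876049 (S = -8 + 1/(293819 - 3169868) = -8 + 1/(-2876049) = -8 - 1/2876049 = -23008393/2876049 ≈ -8.0000)
-2011838/S + 4191723/Q = -2011838/(-23008393/2876049) + 4191723/1419762 = -2011838*(-2876049/23008393) + 4191723*(1/1419762) = 5786144668062/23008393 + 1397241/473254 = 2738348257009057461/10888814020822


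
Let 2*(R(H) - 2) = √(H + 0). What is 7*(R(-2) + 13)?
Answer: 105 + 7*I*√2/2 ≈ 105.0 + 4.9497*I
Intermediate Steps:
R(H) = 2 + √H/2 (R(H) = 2 + √(H + 0)/2 = 2 + √H/2)
7*(R(-2) + 13) = 7*((2 + √(-2)/2) + 13) = 7*((2 + (I*√2)/2) + 13) = 7*((2 + I*√2/2) + 13) = 7*(15 + I*√2/2) = 105 + 7*I*√2/2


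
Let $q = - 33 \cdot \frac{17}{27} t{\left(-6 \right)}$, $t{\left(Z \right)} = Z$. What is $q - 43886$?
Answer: $- \frac{131284}{3} \approx -43761.0$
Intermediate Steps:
$q = \frac{374}{3}$ ($q = - 33 \cdot \frac{17}{27} \left(-6\right) = - 33 \cdot 17 \cdot \frac{1}{27} \left(-6\right) = \left(-33\right) \frac{17}{27} \left(-6\right) = \left(- \frac{187}{9}\right) \left(-6\right) = \frac{374}{3} \approx 124.67$)
$q - 43886 = \frac{374}{3} - 43886 = - \frac{131284}{3}$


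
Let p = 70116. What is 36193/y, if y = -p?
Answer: -36193/70116 ≈ -0.51619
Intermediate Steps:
y = -70116 (y = -1*70116 = -70116)
36193/y = 36193/(-70116) = 36193*(-1/70116) = -36193/70116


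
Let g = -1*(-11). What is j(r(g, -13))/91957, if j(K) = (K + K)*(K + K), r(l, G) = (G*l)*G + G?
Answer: 13630864/91957 ≈ 148.23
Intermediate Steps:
g = 11
r(l, G) = G + l*G² (r(l, G) = l*G² + G = G + l*G²)
j(K) = 4*K² (j(K) = (2*K)*(2*K) = 4*K²)
j(r(g, -13))/91957 = (4*(-13*(1 - 13*11))²)/91957 = (4*(-13*(1 - 143))²)*(1/91957) = (4*(-13*(-142))²)*(1/91957) = (4*1846²)*(1/91957) = (4*3407716)*(1/91957) = 13630864*(1/91957) = 13630864/91957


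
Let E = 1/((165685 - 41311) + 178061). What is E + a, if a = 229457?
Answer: 69395827796/302435 ≈ 2.2946e+5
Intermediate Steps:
E = 1/302435 (E = 1/(124374 + 178061) = 1/302435 ≈ 3.3065e-6)
E + a = 1/302435 + 229457 = 69395827796/302435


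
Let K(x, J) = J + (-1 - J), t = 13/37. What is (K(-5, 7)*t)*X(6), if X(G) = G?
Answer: -78/37 ≈ -2.1081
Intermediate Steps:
t = 13/37 (t = 13*(1/37) = 13/37 ≈ 0.35135)
K(x, J) = -1
(K(-5, 7)*t)*X(6) = -1*13/37*6 = -13/37*6 = -78/37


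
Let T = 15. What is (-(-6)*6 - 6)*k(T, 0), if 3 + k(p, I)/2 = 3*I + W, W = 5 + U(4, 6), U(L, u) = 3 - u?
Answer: -60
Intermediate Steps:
W = 2 (W = 5 + (3 - 1*6) = 5 + (3 - 6) = 5 - 3 = 2)
k(p, I) = -2 + 6*I (k(p, I) = -6 + 2*(3*I + 2) = -6 + 2*(2 + 3*I) = -6 + (4 + 6*I) = -2 + 6*I)
(-(-6)*6 - 6)*k(T, 0) = (-(-6)*6 - 6)*(-2 + 6*0) = (-6*(-6) - 6)*(-2 + 0) = (36 - 6)*(-2) = 30*(-2) = -60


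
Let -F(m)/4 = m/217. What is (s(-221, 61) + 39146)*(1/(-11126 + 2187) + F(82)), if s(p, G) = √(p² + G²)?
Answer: -2342535786/39587 - 59841*√52562/39587 ≈ -59521.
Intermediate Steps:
s(p, G) = √(G² + p²)
F(m) = -4*m/217
(s(-221, 61) + 39146)*(1/(-11126 + 2187) + F(82)) = (√(61² + (-221)²) + 39146)*(1/(-11126 + 2187) - 4/217*82) = (√(3721 + 48841) + 39146)*(1/(-8939) - 328/217) = (√52562 + 39146)*(-1/8939 - 328/217) = (39146 + √52562)*(-59841/39587) = -2342535786/39587 - 59841*√52562/39587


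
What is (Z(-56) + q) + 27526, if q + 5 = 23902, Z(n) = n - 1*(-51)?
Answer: 51418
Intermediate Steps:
Z(n) = 51 + n (Z(n) = n + 51 = 51 + n)
q = 23897 (q = -5 + 23902 = 23897)
(Z(-56) + q) + 27526 = ((51 - 56) + 23897) + 27526 = (-5 + 23897) + 27526 = 23892 + 27526 = 51418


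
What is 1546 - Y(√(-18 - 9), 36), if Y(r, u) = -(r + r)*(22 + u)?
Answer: 1546 + 348*I*√3 ≈ 1546.0 + 602.75*I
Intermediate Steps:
Y(r, u) = -2*r*(22 + u)
1546 - Y(√(-18 - 9), 36) = 1546 - (-2)*√(-18 - 9)*(22 + 36) = 1546 - (-2)*√(-27)*58 = 1546 - (-2)*3*I*√3*58 = 1546 - (-348)*I*√3 = 1546 + 348*I*√3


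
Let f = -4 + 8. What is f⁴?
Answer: 256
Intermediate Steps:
f = 4
f⁴ = 4⁴ = 256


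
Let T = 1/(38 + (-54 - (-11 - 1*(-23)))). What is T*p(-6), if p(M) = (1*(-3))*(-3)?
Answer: -9/28 ≈ -0.32143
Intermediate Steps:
p(M) = 9 (p(M) = -3*(-3) = 9)
T = -1/28 (T = 1/(38 + (-54 - (-11 + 23))) = 1/(38 + (-54 - 1*12)) = 1/(38 + (-54 - 12)) = 1/(38 - 66) = 1/(-28) = -1/28 ≈ -0.035714)
T*p(-6) = -1/28*9 = -9/28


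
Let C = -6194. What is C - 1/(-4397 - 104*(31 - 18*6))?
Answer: -22366535/3611 ≈ -6194.0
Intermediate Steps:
C - 1/(-4397 - 104*(31 - 18*6)) = -6194 - 1/(-4397 - 104*(31 - 18*6)) = -6194 - 1/(-4397 - 104*(31 - 108)) = -6194 - 1/(-4397 - 104*(-77)) = -6194 - 1/(-4397 + 8008) = -6194 - 1/3611 = -22366535/3611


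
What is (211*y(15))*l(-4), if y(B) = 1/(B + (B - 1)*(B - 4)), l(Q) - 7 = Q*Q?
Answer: 4853/169 ≈ 28.716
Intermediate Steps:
l(Q) = 7 + Q**2 (l(Q) = 7 + Q*Q = 7 + Q**2)
y(B) = 1/(B + (-1 + B)*(-4 + B))
(211*y(15))*l(-4) = (211/(4 + 15**2 - 4*15))*(7 + (-4)**2) = (211/(4 + 225 - 60))*(7 + 16) = (211/169)*23 = 4853/169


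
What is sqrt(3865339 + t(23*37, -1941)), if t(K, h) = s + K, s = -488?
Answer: sqrt(3865702) ≈ 1966.1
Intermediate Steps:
t(K, h) = -488 + K
sqrt(3865339 + t(23*37, -1941)) = sqrt(3865339 + (-488 + 23*37)) = sqrt(3865339 + (-488 + 851)) = sqrt(3865339 + 363) = sqrt(3865702)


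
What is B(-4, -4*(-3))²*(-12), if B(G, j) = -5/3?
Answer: -100/3 ≈ -33.333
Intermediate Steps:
B(G, j) = -5/3 (B(G, j) = -5*⅓ = -5/3)
B(-4, -4*(-3))²*(-12) = (-5/3)²*(-12) = (25/9)*(-12) = -100/3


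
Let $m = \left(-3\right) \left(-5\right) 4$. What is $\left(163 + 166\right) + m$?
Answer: $389$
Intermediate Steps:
$m = 60$ ($m = 15 \cdot 4 = 60$)
$\left(163 + 166\right) + m = \left(163 + 166\right) + 60 = 329 + 60 = 389$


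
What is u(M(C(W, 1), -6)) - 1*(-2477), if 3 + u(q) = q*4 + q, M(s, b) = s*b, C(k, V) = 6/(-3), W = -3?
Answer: 2534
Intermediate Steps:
C(k, V) = -2 (C(k, V) = 6*(-⅓) = -2)
M(s, b) = b*s
u(q) = -3 + 5*q (u(q) = -3 + (q*4 + q) = -3 + (4*q + q) = -3 + 5*q)
u(M(C(W, 1), -6)) - 1*(-2477) = (-3 + 5*(-6*(-2))) - 1*(-2477) = (-3 + 5*12) + 2477 = (-3 + 60) + 2477 = 57 + 2477 = 2534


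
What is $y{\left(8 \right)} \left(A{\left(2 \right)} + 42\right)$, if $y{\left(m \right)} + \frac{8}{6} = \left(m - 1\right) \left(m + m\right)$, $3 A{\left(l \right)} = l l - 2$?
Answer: $\frac{42496}{9} \approx 4721.8$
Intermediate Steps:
$A{\left(l \right)} = - \frac{2}{3} + \frac{l^{2}}{3}$ ($A{\left(l \right)} = \frac{l l - 2}{3} = \frac{l^{2} - 2}{3} = \frac{-2 + l^{2}}{3} = - \frac{2}{3} + \frac{l^{2}}{3}$)
$y{\left(m \right)} = - \frac{4}{3} + 2 m \left(-1 + m\right)$ ($y{\left(m \right)} = - \frac{4}{3} + \left(m - 1\right) \left(m + m\right) = - \frac{4}{3} + \left(-1 + m\right) 2 m = - \frac{4}{3} + 2 m \left(-1 + m\right)$)
$y{\left(8 \right)} \left(A{\left(2 \right)} + 42\right) = \left(- \frac{4}{3} - 16 + 2 \cdot 8^{2}\right) \left(\left(- \frac{2}{3} + \frac{2^{2}}{3}\right) + 42\right) = \left(- \frac{4}{3} - 16 + 2 \cdot 64\right) \left(\left(- \frac{2}{3} + \frac{1}{3} \cdot 4\right) + 42\right) = \left(- \frac{4}{3} - 16 + 128\right) \left(\left(- \frac{2}{3} + \frac{4}{3}\right) + 42\right) = \frac{332 \left(\frac{2}{3} + 42\right)}{3} = \frac{332}{3} \cdot \frac{128}{3} = \frac{42496}{9}$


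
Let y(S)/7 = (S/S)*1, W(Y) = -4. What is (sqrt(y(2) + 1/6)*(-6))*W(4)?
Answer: 4*sqrt(258) ≈ 64.250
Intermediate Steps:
y(S) = 7 (y(S) = 7*((S/S)*1) = 7*(1*1) = 7*1 = 7)
(sqrt(y(2) + 1/6)*(-6))*W(4) = (sqrt(7 + 1/6)*(-6))*(-4) = (sqrt(43/6)*(-6))*(-4) = ((sqrt(258)/6)*(-6))*(-4) = -sqrt(258)*(-4) = 4*sqrt(258)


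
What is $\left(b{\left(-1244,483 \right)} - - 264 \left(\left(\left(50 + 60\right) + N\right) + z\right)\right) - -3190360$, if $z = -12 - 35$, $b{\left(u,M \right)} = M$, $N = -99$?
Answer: $3181339$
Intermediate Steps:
$z = -47$ ($z = -12 - 35 = -47$)
$\left(b{\left(-1244,483 \right)} - - 264 \left(\left(\left(50 + 60\right) + N\right) + z\right)\right) - -3190360 = \left(483 - - 264 \left(\left(\left(50 + 60\right) - 99\right) - 47\right)\right) - -3190360 = \left(483 - - 264 \left(\left(110 - 99\right) - 47\right)\right) + 3190360 = \left(483 - - 264 \left(11 - 47\right)\right) + 3190360 = \left(483 - \left(-264\right) \left(-36\right)\right) + 3190360 = \left(483 - 9504\right) + 3190360 = -9021 + 3190360 = 3181339$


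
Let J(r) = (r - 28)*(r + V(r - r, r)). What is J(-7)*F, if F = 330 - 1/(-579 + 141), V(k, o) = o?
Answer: 35412545/219 ≈ 1.6170e+5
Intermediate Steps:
J(r) = 2*r*(-28 + r) (J(r) = (r - 28)*(r + r) = (-28 + r)*(2*r) = 2*r*(-28 + r))
F = 144541/438 (F = 330 - 1/(-438) = 330 - 1*(-1/438) = 330 + 1/438 = 144541/438 ≈ 330.00)
J(-7)*F = (2*(-7)*(-28 - 7))*(144541/438) = (2*(-7)*(-35))*(144541/438) = 490*(144541/438) = 35412545/219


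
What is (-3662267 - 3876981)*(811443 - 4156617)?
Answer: 25220096389152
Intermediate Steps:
(-3662267 - 3876981)*(811443 - 4156617) = -7539248*(-3345174) = 25220096389152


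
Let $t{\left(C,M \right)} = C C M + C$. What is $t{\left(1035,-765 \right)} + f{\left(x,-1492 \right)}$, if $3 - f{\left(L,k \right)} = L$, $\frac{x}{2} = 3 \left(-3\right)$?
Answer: $-819486069$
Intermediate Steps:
$t{\left(C,M \right)} = C + M C^{2}$ ($t{\left(C,M \right)} = C^{2} M + C = M C^{2} + C = C + M C^{2}$)
$x = -18$ ($x = 2 \cdot 3 \left(-3\right) = 2 \left(-9\right) = -18$)
$f{\left(L,k \right)} = 3 - L$
$t{\left(1035,-765 \right)} + f{\left(x,-1492 \right)} = 1035 \left(1 + 1035 \left(-765\right)\right) + \left(3 - -18\right) = 1035 \left(1 - 791775\right) + \left(3 + 18\right) = 1035 \left(-791774\right) + 21 = -819486090 + 21 = -819486069$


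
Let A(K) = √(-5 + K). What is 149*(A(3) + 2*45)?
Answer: 13410 + 149*I*√2 ≈ 13410.0 + 210.72*I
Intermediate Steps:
149*(A(3) + 2*45) = 149*(√(-5 + 3) + 2*45) = 149*(√(-2) + 90) = 149*(I*√2 + 90) = 149*(90 + I*√2) = 13410 + 149*I*√2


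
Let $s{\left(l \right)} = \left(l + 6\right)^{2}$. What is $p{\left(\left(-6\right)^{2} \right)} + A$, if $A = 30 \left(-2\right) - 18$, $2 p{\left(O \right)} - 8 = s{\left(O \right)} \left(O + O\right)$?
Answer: $63430$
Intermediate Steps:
$s{\left(l \right)} = \left(6 + l\right)^{2}$
$p{\left(O \right)} = 4 + O \left(6 + O\right)^{2}$ ($p{\left(O \right)} = 4 + \frac{\left(6 + O\right)^{2} \left(O + O\right)}{2} = 4 + \frac{\left(6 + O\right)^{2} \cdot 2 O}{2} = 4 + \frac{2 O \left(6 + O\right)^{2}}{2} = 4 + O \left(6 + O\right)^{2}$)
$A = -78$ ($A = -60 - 18 = -78$)
$p{\left(\left(-6\right)^{2} \right)} + A = \left(4 + \left(-6\right)^{2} \left(6 + \left(-6\right)^{2}\right)^{2}\right) - 78 = \left(4 + 36 \left(6 + 36\right)^{2}\right) - 78 = \left(4 + 36 \cdot 42^{2}\right) - 78 = \left(4 + 36 \cdot 1764\right) - 78 = \left(4 + 63504\right) - 78 = 63508 - 78 = 63430$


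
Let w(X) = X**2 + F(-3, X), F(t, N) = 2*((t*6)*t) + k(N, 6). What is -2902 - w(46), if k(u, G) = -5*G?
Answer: -5096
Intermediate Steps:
F(t, N) = -30 + 12*t**2 (F(t, N) = 2*((t*6)*t) - 5*6 = 2*((6*t)*t) - 30 = 2*(6*t**2) - 30 = 12*t**2 - 30 = -30 + 12*t**2)
w(X) = 78 + X**2 (w(X) = X**2 + (-30 + 12*(-3)**2) = X**2 + (-30 + 12*9) = X**2 + (-30 + 108) = X**2 + 78 = 78 + X**2)
-2902 - w(46) = -2902 - (78 + 46**2) = -2902 - (78 + 2116) = -2902 - 1*2194 = -2902 - 2194 = -5096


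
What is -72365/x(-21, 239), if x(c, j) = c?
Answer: 72365/21 ≈ 3446.0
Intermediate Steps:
-72365/x(-21, 239) = -72365/(-21) = -72365*(-1/21) = 72365/21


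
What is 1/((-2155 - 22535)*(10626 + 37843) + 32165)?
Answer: -1/1196667445 ≈ -8.3565e-10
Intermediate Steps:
1/((-2155 - 22535)*(10626 + 37843) + 32165) = 1/(-24690*48469 + 32165) = 1/(-1196699610 + 32165) = 1/(-1196667445) = -1/1196667445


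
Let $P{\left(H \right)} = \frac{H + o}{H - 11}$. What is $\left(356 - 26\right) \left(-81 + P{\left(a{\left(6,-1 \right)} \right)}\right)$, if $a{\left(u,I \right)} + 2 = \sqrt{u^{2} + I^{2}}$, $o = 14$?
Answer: $- \frac{54425}{2} - \frac{125 \sqrt{37}}{2} \approx -27593.0$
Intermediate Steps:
$a{\left(u,I \right)} = -2 + \sqrt{I^{2} + u^{2}}$ ($a{\left(u,I \right)} = -2 + \sqrt{u^{2} + I^{2}} = -2 + \sqrt{I^{2} + u^{2}}$)
$P{\left(H \right)} = \frac{14 + H}{-11 + H}$ ($P{\left(H \right)} = \frac{H + 14}{H - 11} = \frac{14 + H}{-11 + H}$)
$\left(356 - 26\right) \left(-81 + P{\left(a{\left(6,-1 \right)} \right)}\right) = \left(356 - 26\right) \left(-81 + \frac{14 - \left(2 - \sqrt{\left(-1\right)^{2} + 6^{2}}\right)}{-11 - \left(2 - \sqrt{\left(-1\right)^{2} + 6^{2}}\right)}\right) = 330 \left(-81 + \frac{14 - \left(2 - \sqrt{1 + 36}\right)}{-11 - \left(2 - \sqrt{1 + 36}\right)}\right) = 330 \left(-81 + \frac{14 - \left(2 - \sqrt{37}\right)}{-11 - \left(2 - \sqrt{37}\right)}\right) = 330 \left(-81 + \frac{12 + \sqrt{37}}{-13 + \sqrt{37}}\right) = -26730 + \frac{330 \left(12 + \sqrt{37}\right)}{-13 + \sqrt{37}}$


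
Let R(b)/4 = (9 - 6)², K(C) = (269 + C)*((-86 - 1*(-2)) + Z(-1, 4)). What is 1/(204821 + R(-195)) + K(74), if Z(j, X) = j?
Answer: -5972605834/204857 ≈ -29155.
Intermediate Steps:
K(C) = -22865 - 85*C (K(C) = (269 + C)*((-86 - 1*(-2)) - 1) = (269 + C)*((-86 + 2) - 1) = (269 + C)*(-84 - 1) = (269 + C)*(-85) = -22865 - 85*C)
R(b) = 36 (R(b) = 4*(9 - 6)² = 4*3² = 4*9 = 36)
1/(204821 + R(-195)) + K(74) = 1/(204821 + 36) + (-22865 - 85*74) = 1/204857 + (-22865 - 6290) = 1/204857 - 29155 = -5972605834/204857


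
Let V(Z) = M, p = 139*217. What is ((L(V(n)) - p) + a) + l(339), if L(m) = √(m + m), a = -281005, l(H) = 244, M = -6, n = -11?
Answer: -310924 + 2*I*√3 ≈ -3.1092e+5 + 3.4641*I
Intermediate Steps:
p = 30163
V(Z) = -6
L(m) = √2*√m (L(m) = √(2*m) = √2*√m)
((L(V(n)) - p) + a) + l(339) = ((√2*√(-6) - 1*30163) - 281005) + 244 = ((√2*(I*√6) - 30163) - 281005) + 244 = ((2*I*√3 - 30163) - 281005) + 244 = ((-30163 + 2*I*√3) - 281005) + 244 = (-311168 + 2*I*√3) + 244 = -310924 + 2*I*√3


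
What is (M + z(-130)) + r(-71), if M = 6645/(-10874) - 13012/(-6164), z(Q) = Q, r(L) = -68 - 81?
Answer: -4650023509/16756834 ≈ -277.50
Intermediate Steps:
r(L) = -149
M = 25133177/16756834 (M = 6645*(-1/10874) - 13012*(-1/6164) = -6645/10874 + 3253/1541 = 25133177/16756834 ≈ 1.4999)
(M + z(-130)) + r(-71) = (25133177/16756834 - 130) - 149 = -2153255243/16756834 - 149 = -4650023509/16756834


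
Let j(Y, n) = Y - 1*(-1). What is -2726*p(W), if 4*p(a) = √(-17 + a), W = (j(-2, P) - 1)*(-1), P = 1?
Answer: -1363*I*√15/2 ≈ -2639.4*I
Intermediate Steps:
j(Y, n) = 1 + Y (j(Y, n) = Y + 1 = 1 + Y)
W = 2 (W = ((1 - 2) - 1)*(-1) = (-1 - 1)*(-1) = -2*(-1) = 2)
p(a) = √(-17 + a)/4
-2726*p(W) = -1363*√(-17 + 2)/2 = -1363*√(-15)/2 = -1363*I*√15/2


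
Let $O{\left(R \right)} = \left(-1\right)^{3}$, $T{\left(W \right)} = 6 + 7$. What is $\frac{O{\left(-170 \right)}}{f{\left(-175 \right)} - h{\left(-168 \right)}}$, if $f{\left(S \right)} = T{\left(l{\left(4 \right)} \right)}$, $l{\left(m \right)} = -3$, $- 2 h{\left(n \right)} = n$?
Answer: $\frac{1}{71} \approx 0.014085$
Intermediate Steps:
$h{\left(n \right)} = - \frac{n}{2}$
$T{\left(W \right)} = 13$
$f{\left(S \right)} = 13$
$O{\left(R \right)} = -1$
$\frac{O{\left(-170 \right)}}{f{\left(-175 \right)} - h{\left(-168 \right)}} = - \frac{1}{13 - \left(- \frac{1}{2}\right) \left(-168\right)} = - \frac{1}{13 - 84} = - \frac{1}{-71} = \left(-1\right) \left(- \frac{1}{71}\right) = \frac{1}{71}$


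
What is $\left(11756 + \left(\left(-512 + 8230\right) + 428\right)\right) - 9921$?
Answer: $9981$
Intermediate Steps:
$\left(11756 + \left(\left(-512 + 8230\right) + 428\right)\right) - 9921 = \left(11756 + \left(7718 + 428\right)\right) - 9921 = \left(11756 + 8146\right) - 9921 = 19902 - 9921 = 9981$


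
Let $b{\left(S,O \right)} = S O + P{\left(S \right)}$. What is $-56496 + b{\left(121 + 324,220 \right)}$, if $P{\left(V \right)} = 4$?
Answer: $41408$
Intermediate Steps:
$b{\left(S,O \right)} = 4 + O S$ ($b{\left(S,O \right)} = S O + 4 = O S + 4 = 4 + O S$)
$-56496 + b{\left(121 + 324,220 \right)} = -56496 + \left(4 + 220 \left(121 + 324\right)\right) = -56496 + \left(4 + 220 \cdot 445\right) = -56496 + \left(4 + 97900\right) = -56496 + 97904 = 41408$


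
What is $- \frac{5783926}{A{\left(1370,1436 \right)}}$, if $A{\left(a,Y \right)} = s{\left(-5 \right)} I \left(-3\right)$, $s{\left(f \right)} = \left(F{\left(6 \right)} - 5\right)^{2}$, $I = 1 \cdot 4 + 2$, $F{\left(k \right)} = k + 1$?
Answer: $\frac{2891963}{36} \approx 80332.0$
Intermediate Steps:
$F{\left(k \right)} = 1 + k$
$I = 6$ ($I = 4 + 2 = 6$)
$s{\left(f \right)} = 4$ ($s{\left(f \right)} = \left(\left(1 + 6\right) - 5\right)^{2} = \left(7 - 5\right)^{2} = 2^{2} = 4$)
$A{\left(a,Y \right)} = -72$ ($A{\left(a,Y \right)} = 4 \cdot 6 \left(-3\right) = 24 \left(-3\right) = -72$)
$- \frac{5783926}{A{\left(1370,1436 \right)}} = - \frac{5783926}{-72} = \left(-5783926\right) \left(- \frac{1}{72}\right) = \frac{2891963}{36}$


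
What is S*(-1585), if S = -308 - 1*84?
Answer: 621320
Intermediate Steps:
S = -392 (S = -308 - 84 = -392)
S*(-1585) = -392*(-1585) = 621320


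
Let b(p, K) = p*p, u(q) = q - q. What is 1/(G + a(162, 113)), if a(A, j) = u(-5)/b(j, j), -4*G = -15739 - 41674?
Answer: 4/57413 ≈ 6.9671e-5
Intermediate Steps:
u(q) = 0
b(p, K) = p²
G = 57413/4 (G = -(-15739 - 41674)/4 = -¼*(-57413) = 57413/4 ≈ 14353.)
a(A, j) = 0 (a(A, j) = 0/(j²) = 0/j² = 0)
1/(G + a(162, 113)) = 1/(57413/4 + 0) = 1/(57413/4) = 4/57413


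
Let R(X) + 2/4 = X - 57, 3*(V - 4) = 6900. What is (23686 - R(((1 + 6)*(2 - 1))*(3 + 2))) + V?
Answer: 52025/2 ≈ 26013.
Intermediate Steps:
V = 2304 (V = 4 + (⅓)*6900 = 4 + 2300 = 2304)
R(X) = -115/2 + X (R(X) = -½ + (X - 57) = -½ + (-57 + X) = -115/2 + X)
(23686 - R(((1 + 6)*(2 - 1))*(3 + 2))) + V = (23686 - (-115/2 + ((1 + 6)*(2 - 1))*(3 + 2))) + 2304 = (23686 - (-115/2 + (7*1)*5)) + 2304 = (23686 - (-115/2 + 7*5)) + 2304 = (23686 - (-115/2 + 35)) + 2304 = (23686 - 1*(-45/2)) + 2304 = (23686 + 45/2) + 2304 = 47417/2 + 2304 = 52025/2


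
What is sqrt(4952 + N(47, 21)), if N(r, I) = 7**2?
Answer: sqrt(5001) ≈ 70.718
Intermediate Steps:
N(r, I) = 49
sqrt(4952 + N(47, 21)) = sqrt(4952 + 49) = sqrt(5001)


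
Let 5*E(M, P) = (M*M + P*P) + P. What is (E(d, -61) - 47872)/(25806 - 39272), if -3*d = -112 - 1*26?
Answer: 116792/33665 ≈ 3.4692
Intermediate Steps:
d = 46 (d = -(-112 - 1*26)/3 = -(-112 - 26)/3 = -⅓*(-138) = 46)
E(M, P) = P/5 + M²/5 + P²/5 (E(M, P) = ((M*M + P*P) + P)/5 = ((M² + P²) + P)/5 = (P + M² + P²)/5 = P/5 + M²/5 + P²/5)
(E(d, -61) - 47872)/(25806 - 39272) = (((⅕)*(-61) + (⅕)*46² + (⅕)*(-61)²) - 47872)/(25806 - 39272) = ((-61/5 + (⅕)*2116 + (⅕)*3721) - 47872)/(-13466) = ((-61/5 + 2116/5 + 3721/5) - 47872)*(-1/13466) = (5776/5 - 47872)*(-1/13466) = -233584/5*(-1/13466) = 116792/33665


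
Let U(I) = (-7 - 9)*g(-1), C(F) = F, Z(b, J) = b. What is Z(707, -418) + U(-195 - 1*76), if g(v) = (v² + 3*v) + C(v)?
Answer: 755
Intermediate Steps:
g(v) = v² + 4*v (g(v) = (v² + 3*v) + v = v² + 4*v)
U(I) = 48 (U(I) = (-7 - 9)*(-(4 - 1)) = -(-16)*3 = -16*(-3) = 48)
Z(707, -418) + U(-195 - 1*76) = 707 + 48 = 755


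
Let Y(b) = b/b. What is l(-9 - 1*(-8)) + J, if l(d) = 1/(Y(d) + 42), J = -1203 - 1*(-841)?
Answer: -15565/43 ≈ -361.98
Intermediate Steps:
J = -362 (J = -1203 + 841 = -362)
Y(b) = 1
l(d) = 1/43 (l(d) = 1/(1 + 42) = 1/43)
l(-9 - 1*(-8)) + J = 1/43 - 362 = -15565/43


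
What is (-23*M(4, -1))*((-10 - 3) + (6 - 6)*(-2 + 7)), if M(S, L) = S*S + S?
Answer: 5980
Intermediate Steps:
M(S, L) = S + S² (M(S, L) = S² + S = S + S²)
(-23*M(4, -1))*((-10 - 3) + (6 - 6)*(-2 + 7)) = (-92*(1 + 4))*((-10 - 3) + (6 - 6)*(-2 + 7)) = (-92*5)*(-13 + 0*5) = (-23*20)*(-13 + 0) = -460*(-13) = 5980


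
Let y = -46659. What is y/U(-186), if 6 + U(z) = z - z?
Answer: 15553/2 ≈ 7776.5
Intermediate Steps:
U(z) = -6 (U(z) = -6 + (z - z) = -6 + 0 = -6)
y/U(-186) = -46659/(-6) = -46659*(-⅙) = 15553/2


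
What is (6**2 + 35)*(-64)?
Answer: -4544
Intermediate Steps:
(6**2 + 35)*(-64) = (36 + 35)*(-64) = 71*(-64) = -4544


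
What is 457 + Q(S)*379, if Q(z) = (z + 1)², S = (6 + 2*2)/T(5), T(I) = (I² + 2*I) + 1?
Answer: 348559/324 ≈ 1075.8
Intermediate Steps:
T(I) = 1 + I² + 2*I
S = 5/18 (S = (6 + 2*2)/(1 + 5² + 2*5) = (6 + 4)/(1 + 25 + 10) = 10/36 = 10*(1/36) = 5/18 ≈ 0.27778)
Q(z) = (1 + z)²
457 + Q(S)*379 = 457 + (1 + 5/18)²*379 = 457 + (23/18)²*379 = 457 + (529/324)*379 = 457 + 200491/324 = 348559/324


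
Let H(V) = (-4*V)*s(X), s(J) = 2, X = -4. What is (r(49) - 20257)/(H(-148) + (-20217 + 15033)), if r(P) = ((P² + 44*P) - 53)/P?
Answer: 988089/196000 ≈ 5.0413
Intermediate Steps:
r(P) = (-53 + P² + 44*P)/P
H(V) = -8*V (H(V) = -4*V*2 = -8*V)
(r(49) - 20257)/(H(-148) + (-20217 + 15033)) = ((44 + 49 - 53/49) - 20257)/(-8*(-148) + (-20217 + 15033)) = ((44 + 49 - 53*1/49) - 20257)/(1184 - 5184) = ((44 + 49 - 53/49) - 20257)/(-4000) = (4504/49 - 20257)*(-1/4000) = -988089/49*(-1/4000) = 988089/196000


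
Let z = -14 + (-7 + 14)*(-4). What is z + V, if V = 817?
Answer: 775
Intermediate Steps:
z = -42 (z = -14 + 7*(-4) = -14 - 28 = -42)
z + V = -42 + 817 = 775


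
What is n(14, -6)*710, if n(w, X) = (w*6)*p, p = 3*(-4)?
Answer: -715680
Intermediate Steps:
p = -12
n(w, X) = -72*w (n(w, X) = (w*6)*(-12) = (6*w)*(-12) = -72*w)
n(14, -6)*710 = -72*14*710 = -1008*710 = -715680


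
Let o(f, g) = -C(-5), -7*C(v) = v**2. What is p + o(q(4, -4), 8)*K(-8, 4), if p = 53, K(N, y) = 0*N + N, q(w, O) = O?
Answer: 171/7 ≈ 24.429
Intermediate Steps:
K(N, y) = N (K(N, y) = 0 + N = N)
C(v) = -v**2/7
o(f, g) = 25/7 (o(f, g) = -(-1)*(-5)**2/7 = -(-1)*25/7 = -1*(-25/7) = 25/7)
p + o(q(4, -4), 8)*K(-8, 4) = 53 + (25/7)*(-8) = 53 - 200/7 = 171/7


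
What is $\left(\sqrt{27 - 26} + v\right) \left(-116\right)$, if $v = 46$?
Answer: $-5452$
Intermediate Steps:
$\left(\sqrt{27 - 26} + v\right) \left(-116\right) = \left(\sqrt{27 - 26} + 46\right) \left(-116\right) = \left(\sqrt{1} + 46\right) \left(-116\right) = \left(1 + 46\right) \left(-116\right) = 47 \left(-116\right) = -5452$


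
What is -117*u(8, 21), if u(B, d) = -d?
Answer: 2457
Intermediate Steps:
-117*u(8, 21) = -(-117)*21 = -117*(-21) = 2457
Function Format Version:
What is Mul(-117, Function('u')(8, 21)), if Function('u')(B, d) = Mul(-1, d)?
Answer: 2457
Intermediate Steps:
Mul(-117, Function('u')(8, 21)) = Mul(-117, Mul(-1, 21)) = Mul(-117, -21) = 2457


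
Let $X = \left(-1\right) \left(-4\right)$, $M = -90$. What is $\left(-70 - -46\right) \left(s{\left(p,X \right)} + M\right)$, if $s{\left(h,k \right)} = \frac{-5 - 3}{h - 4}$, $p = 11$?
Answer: $\frac{15312}{7} \approx 2187.4$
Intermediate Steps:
$X = 4$
$s{\left(h,k \right)} = - \frac{8}{-4 + h}$
$\left(-70 - -46\right) \left(s{\left(p,X \right)} + M\right) = \left(-70 - -46\right) \left(- \frac{8}{-4 + 11} - 90\right) = \left(-70 + 46\right) \left(- \frac{8}{7} - 90\right) = - 24 \left(\left(-8\right) \frac{1}{7} - 90\right) = - 24 \left(- \frac{8}{7} - 90\right) = \left(-24\right) \left(- \frac{638}{7}\right) = \frac{15312}{7}$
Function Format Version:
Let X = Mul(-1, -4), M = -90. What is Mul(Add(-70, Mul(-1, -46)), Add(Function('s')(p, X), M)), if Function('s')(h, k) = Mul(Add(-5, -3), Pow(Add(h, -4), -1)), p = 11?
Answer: Rational(15312, 7) ≈ 2187.4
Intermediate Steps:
X = 4
Function('s')(h, k) = Mul(-8, Pow(Add(-4, h), -1))
Mul(Add(-70, Mul(-1, -46)), Add(Function('s')(p, X), M)) = Mul(Add(-70, Mul(-1, -46)), Add(Mul(-8, Pow(Add(-4, 11), -1)), -90)) = Mul(Add(-70, 46), Add(Mul(-8, Pow(7, -1)), -90)) = Mul(-24, Add(Mul(-8, Rational(1, 7)), -90)) = Mul(-24, Add(Rational(-8, 7), -90)) = Mul(-24, Rational(-638, 7)) = Rational(15312, 7)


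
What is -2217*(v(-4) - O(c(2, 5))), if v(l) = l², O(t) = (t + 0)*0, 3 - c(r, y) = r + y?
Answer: -35472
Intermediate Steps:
c(r, y) = 3 - r - y (c(r, y) = 3 - (r + y) = 3 + (-r - y) = 3 - r - y)
O(t) = 0 (O(t) = t*0 = 0)
-2217*(v(-4) - O(c(2, 5))) = -2217*((-4)² - 1*0) = -2217*(16 + 0) = -2217*16 = -35472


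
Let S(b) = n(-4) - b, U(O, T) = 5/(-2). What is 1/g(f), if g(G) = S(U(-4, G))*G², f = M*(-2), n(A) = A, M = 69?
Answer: -1/28566 ≈ -3.5007e-5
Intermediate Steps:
U(O, T) = -5/2 (U(O, T) = 5*(-½) = -5/2)
S(b) = -4 - b
f = -138 (f = 69*(-2) = -138)
g(G) = -3*G²/2 (g(G) = (-4 - 1*(-5/2))*G² = (-4 + 5/2)*G² = -3*G²/2)
1/g(f) = 1/(-3/2*(-138)²) = 1/(-3/2*19044) = 1/(-28566) = -1/28566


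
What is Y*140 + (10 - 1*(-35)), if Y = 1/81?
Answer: 3785/81 ≈ 46.728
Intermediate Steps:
Y = 1/81 ≈ 0.012346
Y*140 + (10 - 1*(-35)) = (1/81)*140 + (10 - 1*(-35)) = 140/81 + (10 + 35) = 140/81 + 45 = 3785/81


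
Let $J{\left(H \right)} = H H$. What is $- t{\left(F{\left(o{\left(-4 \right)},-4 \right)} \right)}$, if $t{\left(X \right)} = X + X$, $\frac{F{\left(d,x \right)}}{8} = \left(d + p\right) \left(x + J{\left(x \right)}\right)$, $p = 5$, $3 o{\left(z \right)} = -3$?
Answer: $-768$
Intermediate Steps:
$o{\left(z \right)} = -1$ ($o{\left(z \right)} = \frac{1}{3} \left(-3\right) = -1$)
$J{\left(H \right)} = H^{2}$
$F{\left(d,x \right)} = 8 \left(5 + d\right) \left(x + x^{2}\right)$ ($F{\left(d,x \right)} = 8 \left(d + 5\right) \left(x + x^{2}\right) = 8 \left(5 + d\right) \left(x + x^{2}\right)$)
$t{\left(X \right)} = 2 X$
$- t{\left(F{\left(o{\left(-4 \right)},-4 \right)} \right)} = - 2 \cdot 8 \left(-4\right) \left(5 - 1 + 5 \left(-4\right) - -4\right) = - 2 \cdot 8 \left(-4\right) \left(5 - 1 - 20 + 4\right) = - 2 \cdot 8 \left(-4\right) \left(-12\right) = - 2 \cdot 384 = \left(-1\right) 768 = -768$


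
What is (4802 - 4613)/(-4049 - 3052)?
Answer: -7/263 ≈ -0.026616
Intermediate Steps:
(4802 - 4613)/(-4049 - 3052) = 189/(-7101) = 189*(-1/7101) = -7/263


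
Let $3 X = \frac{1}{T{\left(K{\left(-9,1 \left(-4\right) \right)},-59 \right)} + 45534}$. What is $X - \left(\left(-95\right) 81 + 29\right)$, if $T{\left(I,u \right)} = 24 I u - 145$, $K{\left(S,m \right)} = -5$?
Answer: $\frac{1206682063}{157407} \approx 7666.0$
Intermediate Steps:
$T{\left(I,u \right)} = -145 + 24 I u$ ($T{\left(I,u \right)} = 24 I u - 145 = -145 + 24 I u$)
$X = \frac{1}{157407}$ ($X = \frac{1}{3 \left(\left(-145 + 24 \left(-5\right) \left(-59\right)\right) + 45534\right)} = \frac{1}{3 \left(\left(-145 + 7080\right) + 45534\right)} = \frac{1}{3 \left(6935 + 45534\right)} = \frac{1}{3 \cdot 52469} = \frac{1}{3} \cdot \frac{1}{52469} = \frac{1}{157407} \approx 6.353 \cdot 10^{-6}$)
$X - \left(\left(-95\right) 81 + 29\right) = \frac{1}{157407} - \left(\left(-95\right) 81 + 29\right) = \frac{1}{157407} - \left(-7695 + 29\right) = \frac{1}{157407} - -7666 = \frac{1}{157407} + 7666 = \frac{1206682063}{157407}$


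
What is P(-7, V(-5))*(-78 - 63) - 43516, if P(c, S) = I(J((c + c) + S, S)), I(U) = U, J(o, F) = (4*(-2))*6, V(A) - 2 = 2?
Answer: -36748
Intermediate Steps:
V(A) = 4 (V(A) = 2 + 2 = 4)
J(o, F) = -48 (J(o, F) = -8*6 = -48)
P(c, S) = -48
P(-7, V(-5))*(-78 - 63) - 43516 = -48*(-78 - 63) - 43516 = -48*(-141) - 43516 = 6768 - 43516 = -36748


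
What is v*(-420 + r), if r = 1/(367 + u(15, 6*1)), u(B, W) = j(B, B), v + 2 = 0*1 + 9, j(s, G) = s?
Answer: -1123073/382 ≈ -2940.0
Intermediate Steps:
v = 7 (v = -2 + (0*1 + 9) = -2 + (0 + 9) = -2 + 9 = 7)
u(B, W) = B
r = 1/382 (r = 1/(367 + 15) = 1/382 ≈ 0.0026178)
v*(-420 + r) = 7*(-420 + 1/382) = 7*(-160439/382) = -1123073/382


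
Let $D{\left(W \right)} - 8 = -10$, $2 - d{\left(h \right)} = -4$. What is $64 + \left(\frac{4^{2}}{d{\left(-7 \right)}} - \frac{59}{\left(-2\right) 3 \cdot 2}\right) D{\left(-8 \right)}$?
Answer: $\frac{293}{6} \approx 48.833$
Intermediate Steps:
$d{\left(h \right)} = 6$ ($d{\left(h \right)} = 2 - -4 = 2 + 4 = 6$)
$D{\left(W \right)} = -2$ ($D{\left(W \right)} = 8 - 10 = -2$)
$64 + \left(\frac{4^{2}}{d{\left(-7 \right)}} - \frac{59}{\left(-2\right) 3 \cdot 2}\right) D{\left(-8 \right)} = 64 + \left(\frac{4^{2}}{6} - \frac{59}{\left(-2\right) 3 \cdot 2}\right) \left(-2\right) = 64 + \left(16 \cdot \frac{1}{6} - \frac{59}{\left(-6\right) 2}\right) \left(-2\right) = 64 + \left(\frac{8}{3} - \frac{59}{-12}\right) \left(-2\right) = 64 + \left(\frac{8}{3} - - \frac{59}{12}\right) \left(-2\right) = 64 + \left(\frac{8}{3} + \frac{59}{12}\right) \left(-2\right) = 64 + \frac{91}{12} \left(-2\right) = 64 - \frac{91}{6} = \frac{293}{6}$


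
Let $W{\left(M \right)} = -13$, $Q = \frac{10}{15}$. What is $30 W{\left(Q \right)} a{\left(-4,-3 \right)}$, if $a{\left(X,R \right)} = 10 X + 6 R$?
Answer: $22620$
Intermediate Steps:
$Q = \frac{2}{3}$ ($Q = 10 \cdot \frac{1}{15} = \frac{2}{3} \approx 0.66667$)
$a{\left(X,R \right)} = 6 R + 10 X$
$30 W{\left(Q \right)} a{\left(-4,-3 \right)} = 30 \left(-13\right) \left(6 \left(-3\right) + 10 \left(-4\right)\right) = - 390 \left(-18 - 40\right) = \left(-390\right) \left(-58\right) = 22620$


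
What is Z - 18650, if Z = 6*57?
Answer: -18308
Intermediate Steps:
Z = 342
Z - 18650 = 342 - 18650 = -18308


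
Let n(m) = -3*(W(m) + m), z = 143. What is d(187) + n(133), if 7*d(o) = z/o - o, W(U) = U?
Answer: -98128/119 ≈ -824.61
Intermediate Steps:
n(m) = -6*m (n(m) = -3*(m + m) = -6*m)
d(o) = -o/7 + 143/(7*o) (d(o) = (143/o - o)/7 = (-o + 143/o)/7 = -o/7 + 143/(7*o))
d(187) + n(133) = (⅐)*(143 - 1*187²)/187 - 6*133 = (⅐)*(1/187)*(143 - 1*34969) - 798 = (⅐)*(1/187)*(143 - 34969) - 798 = (⅐)*(1/187)*(-34826) - 798 = -3166/119 - 798 = -98128/119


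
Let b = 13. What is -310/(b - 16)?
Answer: 310/3 ≈ 103.33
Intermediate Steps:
-310/(b - 16) = -310/(13 - 16) = -310/(-3) = -310*(-⅓) = 310/3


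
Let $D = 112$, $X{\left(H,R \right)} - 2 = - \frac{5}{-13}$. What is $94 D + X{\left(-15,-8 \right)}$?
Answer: $\frac{136895}{13} \approx 10530.0$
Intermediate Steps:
$X{\left(H,R \right)} = \frac{31}{13}$ ($X{\left(H,R \right)} = 2 - \frac{5}{-13} = 2 - - \frac{5}{13} = 2 + \frac{5}{13} = \frac{31}{13}$)
$94 D + X{\left(-15,-8 \right)} = 94 \cdot 112 + \frac{31}{13} = 10528 + \frac{31}{13} = \frac{136895}{13}$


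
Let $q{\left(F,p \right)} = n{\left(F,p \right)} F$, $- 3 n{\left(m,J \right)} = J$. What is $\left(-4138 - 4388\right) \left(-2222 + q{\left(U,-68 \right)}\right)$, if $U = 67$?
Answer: $5996620$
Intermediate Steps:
$n{\left(m,J \right)} = - \frac{J}{3}$
$q{\left(F,p \right)} = - \frac{F p}{3}$ ($q{\left(F,p \right)} = - \frac{p}{3} F = - \frac{F p}{3}$)
$\left(-4138 - 4388\right) \left(-2222 + q{\left(U,-68 \right)}\right) = \left(-4138 - 4388\right) \left(-2222 - \frac{67}{3} \left(-68\right)\right) = - 8526 \left(-2222 + \frac{4556}{3}\right) = \left(-8526\right) \left(- \frac{2110}{3}\right) = 5996620$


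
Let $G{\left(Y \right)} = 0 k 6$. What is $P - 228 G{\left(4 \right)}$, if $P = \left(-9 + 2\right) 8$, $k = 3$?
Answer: $-56$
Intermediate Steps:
$G{\left(Y \right)} = 0$ ($G{\left(Y \right)} = 0 \cdot 3 \cdot 6 = 0 \cdot 6 = 0$)
$P = -56$ ($P = \left(-7\right) 8 = -56$)
$P - 228 G{\left(4 \right)} = -56 - 0 = -56 + 0 = -56$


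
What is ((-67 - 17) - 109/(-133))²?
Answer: 122389969/17689 ≈ 6919.0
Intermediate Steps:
((-67 - 17) - 109/(-133))² = (-84 - 109*(-1/133))² = (-84 + 109/133)² = (-11063/133)² = 122389969/17689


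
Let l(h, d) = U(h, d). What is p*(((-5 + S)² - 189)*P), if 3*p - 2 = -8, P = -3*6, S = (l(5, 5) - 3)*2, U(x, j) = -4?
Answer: 6192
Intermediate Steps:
l(h, d) = -4
S = -14 (S = (-4 - 3)*2 = -7*2 = -14)
P = -18
p = -2 (p = ⅔ + (⅓)*(-8) = ⅔ - 8/3 = -2)
p*(((-5 + S)² - 189)*P) = -2*((-5 - 14)² - 189)*(-18) = -2*((-19)² - 189)*(-18) = -2*(361 - 189)*(-18) = -344*(-18) = -2*(-3096) = 6192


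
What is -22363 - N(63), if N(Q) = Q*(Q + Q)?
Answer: -30301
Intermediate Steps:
N(Q) = 2*Q² (N(Q) = Q*(2*Q) = 2*Q²)
-22363 - N(63) = -22363 - 2*63² = -22363 - 2*3969 = -22363 - 1*7938 = -22363 - 7938 = -30301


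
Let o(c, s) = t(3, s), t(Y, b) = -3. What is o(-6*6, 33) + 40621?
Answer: 40618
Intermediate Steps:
o(c, s) = -3
o(-6*6, 33) + 40621 = -3 + 40621 = 40618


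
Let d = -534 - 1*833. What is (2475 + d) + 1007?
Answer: 2115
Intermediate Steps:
d = -1367 (d = -534 - 833 = -1367)
(2475 + d) + 1007 = (2475 - 1367) + 1007 = 1108 + 1007 = 2115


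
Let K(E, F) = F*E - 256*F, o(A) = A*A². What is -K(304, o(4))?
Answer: -3072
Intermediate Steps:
o(A) = A³
K(E, F) = -256*F + E*F (K(E, F) = E*F - 256*F = -256*F + E*F)
-K(304, o(4)) = -4³*(-256 + 304) = -64*48 = -1*3072 = -3072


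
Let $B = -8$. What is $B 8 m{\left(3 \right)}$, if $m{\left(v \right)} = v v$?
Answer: $-576$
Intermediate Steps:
$m{\left(v \right)} = v^{2}$
$B 8 m{\left(3 \right)} = \left(-8\right) 8 \cdot 3^{2} = \left(-64\right) 9 = -576$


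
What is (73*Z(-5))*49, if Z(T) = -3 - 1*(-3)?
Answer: 0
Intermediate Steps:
Z(T) = 0 (Z(T) = -3 + 3 = 0)
(73*Z(-5))*49 = (73*0)*49 = 0*49 = 0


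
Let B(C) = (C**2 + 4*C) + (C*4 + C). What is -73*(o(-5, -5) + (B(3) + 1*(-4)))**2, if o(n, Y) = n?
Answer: -53217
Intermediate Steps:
B(C) = C**2 + 9*C (B(C) = (C**2 + 4*C) + (4*C + C) = (C**2 + 4*C) + 5*C = C**2 + 9*C)
-73*(o(-5, -5) + (B(3) + 1*(-4)))**2 = -73*(-5 + (3*(9 + 3) + 1*(-4)))**2 = -73*(-5 + (3*12 - 4))**2 = -73*(-5 + (36 - 4))**2 = -73*(-5 + 32)**2 = -73*27**2 = -73*729 = -53217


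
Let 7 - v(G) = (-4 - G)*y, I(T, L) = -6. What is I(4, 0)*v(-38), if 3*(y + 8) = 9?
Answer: -1062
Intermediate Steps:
y = -5 (y = -8 + (1/3)*9 = -8 + 3 = -5)
v(G) = -13 - 5*G (v(G) = 7 - (-4 - G)*(-5) = 7 - (20 + 5*G) = 7 + (-20 - 5*G) = -13 - 5*G)
I(4, 0)*v(-38) = -6*(-13 - 5*(-38)) = -6*(-13 + 190) = -6*177 = -1062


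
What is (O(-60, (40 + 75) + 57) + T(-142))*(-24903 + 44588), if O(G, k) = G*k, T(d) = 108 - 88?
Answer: -202755500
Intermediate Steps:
T(d) = 20
(O(-60, (40 + 75) + 57) + T(-142))*(-24903 + 44588) = (-60*((40 + 75) + 57) + 20)*(-24903 + 44588) = (-60*(115 + 57) + 20)*19685 = (-60*172 + 20)*19685 = (-10320 + 20)*19685 = -10300*19685 = -202755500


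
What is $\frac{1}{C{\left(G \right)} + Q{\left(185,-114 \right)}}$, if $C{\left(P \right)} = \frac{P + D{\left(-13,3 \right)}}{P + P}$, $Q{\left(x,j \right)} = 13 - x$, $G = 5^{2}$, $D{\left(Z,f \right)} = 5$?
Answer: $- \frac{5}{857} \approx -0.0058343$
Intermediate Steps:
$G = 25$
$C{\left(P \right)} = \frac{5 + P}{2 P}$ ($C{\left(P \right)} = \frac{P + 5}{P + P} = \frac{5 + P}{2 P}$)
$\frac{1}{C{\left(G \right)} + Q{\left(185,-114 \right)}} = \frac{1}{\frac{5 + 25}{2 \cdot 25} + \left(13 - 185\right)} = \frac{1}{\frac{1}{2} \cdot \frac{1}{25} \cdot 30 + \left(13 - 185\right)} = \frac{1}{\frac{3}{5} - 172} = \frac{1}{- \frac{857}{5}} = - \frac{5}{857}$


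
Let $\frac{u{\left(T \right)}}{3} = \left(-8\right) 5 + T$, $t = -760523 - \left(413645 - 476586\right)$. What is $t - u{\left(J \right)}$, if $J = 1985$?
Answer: $-703417$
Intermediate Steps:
$t = -697582$ ($t = -760523 - -62941 = -760523 + 62941 = -697582$)
$u{\left(T \right)} = -120 + 3 T$ ($u{\left(T \right)} = 3 \left(\left(-8\right) 5 + T\right) = 3 \left(-40 + T\right) = -120 + 3 T$)
$t - u{\left(J \right)} = -697582 - \left(-120 + 3 \cdot 1985\right) = -697582 - \left(-120 + 5955\right) = -697582 - 5835 = -703417$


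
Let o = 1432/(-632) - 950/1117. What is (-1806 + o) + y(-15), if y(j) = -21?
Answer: -161494954/88243 ≈ -1830.1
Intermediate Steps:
o = -274993/88243 (o = 1432*(-1/632) - 950*1/1117 = -179/79 - 950/1117 = -274993/88243 ≈ -3.1163)
(-1806 + o) + y(-15) = (-1806 - 274993/88243) - 21 = -159641851/88243 - 21 = -161494954/88243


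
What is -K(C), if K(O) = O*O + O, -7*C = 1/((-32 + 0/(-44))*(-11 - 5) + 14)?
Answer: 3681/13557124 ≈ 0.00027152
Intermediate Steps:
C = -1/3682 (C = -1/(7*((-32 + 0/(-44))*(-11 - 5) + 14)) = -1/(7*((-32 + 0*(-1/44))*(-16) + 14)) = -1/(7*((-32 + 0)*(-16) + 14)) = -1/(7*(-32*(-16) + 14)) = -1/(7*(512 + 14)) = -⅐/526 = -⅐*1/526 = -1/3682 ≈ -0.00027159)
K(O) = O + O² (K(O) = O² + O = O + O²)
-K(C) = -(-1)*(1 - 1/3682)/3682 = -(-1)*3681/(3682*3682) = -1*(-3681/13557124) = 3681/13557124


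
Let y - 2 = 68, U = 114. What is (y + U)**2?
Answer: 33856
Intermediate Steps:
y = 70 (y = 2 + 68 = 70)
(y + U)**2 = (70 + 114)**2 = 184**2 = 33856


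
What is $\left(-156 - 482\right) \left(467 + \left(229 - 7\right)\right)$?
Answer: $-439582$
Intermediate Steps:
$\left(-156 - 482\right) \left(467 + \left(229 - 7\right)\right) = - 638 \left(467 + 222\right) = \left(-638\right) 689 = -439582$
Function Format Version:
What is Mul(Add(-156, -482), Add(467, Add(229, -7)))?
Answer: -439582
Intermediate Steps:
Mul(Add(-156, -482), Add(467, Add(229, -7))) = Mul(-638, Add(467, 222)) = Mul(-638, 689) = -439582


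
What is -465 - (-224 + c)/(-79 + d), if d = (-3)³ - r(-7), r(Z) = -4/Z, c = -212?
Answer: -174971/373 ≈ -469.09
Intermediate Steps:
d = -193/7 (d = (-3)³ - (-4)/(-7) = -27 - (-4)*(-1)/7 = -27 - 1*4/7 = -27 - 4/7 = -193/7 ≈ -27.571)
-465 - (-224 + c)/(-79 + d) = -465 - (-224 - 212)/(-79 - 193/7) = -465 - (-436)/(-746/7) = -465 - (-436)*(-7)/746 = -465 - 1*1526/373 = -465 - 1526/373 = -174971/373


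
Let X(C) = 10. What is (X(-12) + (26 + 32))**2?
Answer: 4624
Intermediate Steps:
(X(-12) + (26 + 32))**2 = (10 + (26 + 32))**2 = (10 + 58)**2 = 68**2 = 4624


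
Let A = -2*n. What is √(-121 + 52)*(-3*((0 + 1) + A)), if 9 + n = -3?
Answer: -75*I*√69 ≈ -623.0*I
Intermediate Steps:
n = -12 (n = -9 - 3 = -12)
A = 24 (A = -2*(-12) = 24)
√(-121 + 52)*(-3*((0 + 1) + A)) = √(-121 + 52)*(-3*((0 + 1) + 24)) = √(-69)*(-3*(1 + 24)) = (I*√69)*(-3*25) = (I*√69)*(-75) = -75*I*√69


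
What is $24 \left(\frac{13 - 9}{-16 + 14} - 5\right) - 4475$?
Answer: $-4643$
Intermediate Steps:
$24 \left(\frac{13 - 9}{-16 + 14} - 5\right) - 4475 = 24 \left(\frac{4}{-2} - 5\right) - 4475 = 24 \left(4 \left(- \frac{1}{2}\right) - 5\right) - 4475 = 24 \left(-2 - 5\right) - 4475 = 24 \left(-7\right) - 4475 = -168 - 4475 = -4643$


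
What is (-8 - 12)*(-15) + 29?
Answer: 329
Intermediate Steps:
(-8 - 12)*(-15) + 29 = -20*(-15) + 29 = 300 + 29 = 329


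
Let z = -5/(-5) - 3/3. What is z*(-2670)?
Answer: 0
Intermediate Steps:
z = 0 (z = -5*(-1/5) - 3*1/3 = 1 - 1 = 0)
z*(-2670) = 0*(-2670) = 0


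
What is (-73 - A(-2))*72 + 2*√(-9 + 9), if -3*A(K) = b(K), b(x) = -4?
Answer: -5352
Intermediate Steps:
A(K) = 4/3 (A(K) = -⅓*(-4) = 4/3)
(-73 - A(-2))*72 + 2*√(-9 + 9) = (-73 - 1*4/3)*72 + 2*√(-9 + 9) = (-73 - 4/3)*72 + 2*√0 = -223/3*72 + 2*0 = -5352 + 0 = -5352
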